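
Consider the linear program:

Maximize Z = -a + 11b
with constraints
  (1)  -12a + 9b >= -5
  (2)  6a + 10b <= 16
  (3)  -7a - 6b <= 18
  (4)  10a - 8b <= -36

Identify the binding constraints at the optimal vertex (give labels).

Extreme points and Z = -a + 11b:
  (-138/17, 110/17) → Z = 1348/17
  (-58/37, 94/37) → Z = 1092/37
  (-90/29, 18/29) → Z = 288/29

The maximum is at (-138/17, 110/17). Substituting into each constraint, equality holds for (2) and (3); the remaining constraints have slack.

(2) and (3)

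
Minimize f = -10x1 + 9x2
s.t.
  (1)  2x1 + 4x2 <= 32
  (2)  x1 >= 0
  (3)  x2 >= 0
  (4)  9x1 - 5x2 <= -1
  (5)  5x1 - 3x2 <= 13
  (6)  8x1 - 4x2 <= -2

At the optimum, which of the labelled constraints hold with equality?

Vertices and f = -10x1 + 9x2:
  (0, 8) → f = 72
  (3, 13/2) → f = 57/2
  (0, 1/2) → f = 9/2

The minimum is at (0, 1/2). Substituting into each constraint, equality holds for (2) and (6); the remaining constraints have slack.

(2) and (6)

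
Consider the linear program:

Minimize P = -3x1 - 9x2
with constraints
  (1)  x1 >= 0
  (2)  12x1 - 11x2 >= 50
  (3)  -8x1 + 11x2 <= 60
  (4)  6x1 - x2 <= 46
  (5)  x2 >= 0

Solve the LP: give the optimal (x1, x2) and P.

x1 = 76/9, x2 = 14/3, minimum P = -202/3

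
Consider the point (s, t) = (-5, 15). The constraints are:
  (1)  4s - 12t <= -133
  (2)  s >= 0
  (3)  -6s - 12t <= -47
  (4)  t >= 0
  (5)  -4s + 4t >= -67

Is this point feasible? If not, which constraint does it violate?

not feasible — violates (2)

Constraint (2): s = -5, which is not ≥ 0. All other constraints are satisfied.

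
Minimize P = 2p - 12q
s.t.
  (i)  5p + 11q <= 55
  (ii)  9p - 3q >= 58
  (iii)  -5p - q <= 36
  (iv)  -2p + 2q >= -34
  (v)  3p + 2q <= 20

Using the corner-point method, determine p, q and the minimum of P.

p = 176/27, q = 2/9, minimum P = 280/27

Extreme points and P = 2p - 12q:
  (7/6, -95/6) → P = 577/3
  (176/27, 2/9) → P = 280/27
  (54/5, -31/5) → P = 96

The optimum lies where 9p - 3q = 58 and 3p + 2q = 20.
Solving simultaneously gives p = 176/27, q = 2/9.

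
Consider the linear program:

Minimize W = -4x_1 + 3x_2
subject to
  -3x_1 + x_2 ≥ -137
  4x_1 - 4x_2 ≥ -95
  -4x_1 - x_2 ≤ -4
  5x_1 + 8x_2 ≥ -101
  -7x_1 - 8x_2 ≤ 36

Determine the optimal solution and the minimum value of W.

x_1 = 995/29, x_2 = -988/29, minimum W = -6944/29

Corner points and W = -4x_1 + 3x_2:
  (643/8, 833/8) → W = -73/8
  (995/29, -988/29) → W = -6944/29
  (-79/20, 99/5) → W = 376/5
  (68/25, -172/25) → W = -788/25
  (65/2, -527/16) → W = -3661/16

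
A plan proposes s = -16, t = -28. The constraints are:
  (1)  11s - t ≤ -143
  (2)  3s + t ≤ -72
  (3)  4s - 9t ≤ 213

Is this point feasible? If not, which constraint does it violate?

feasible

(1): -148 ≤ -143 ✓
(2): -76 ≤ -72 ✓
(3): 188 ≤ 213 ✓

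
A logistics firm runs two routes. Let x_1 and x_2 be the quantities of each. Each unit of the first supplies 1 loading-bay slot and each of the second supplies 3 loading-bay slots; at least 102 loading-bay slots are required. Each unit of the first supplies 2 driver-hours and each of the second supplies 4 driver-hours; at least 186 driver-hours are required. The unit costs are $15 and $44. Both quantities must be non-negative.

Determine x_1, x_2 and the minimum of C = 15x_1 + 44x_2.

x_1 = 75, x_2 = 9, minimum C = 1521

Vertices and C = 15x_1 + 44x_2:
  (0, 93/2) → C = 2046
  (102, 0) → C = 1530
  (75, 9) → C = 1521
The feasible region is unbounded (it extends along (0, 1), (1, 0)), but C strictly increases along every unbounded feasible direction, so there is no improving ray and the minimum is attained at a vertex.

At the optimal vertex, x_1 + 3x_2 = 102 and 2x_1 + 4x_2 = 186.
Solving simultaneously gives x_1 = 75, x_2 = 9.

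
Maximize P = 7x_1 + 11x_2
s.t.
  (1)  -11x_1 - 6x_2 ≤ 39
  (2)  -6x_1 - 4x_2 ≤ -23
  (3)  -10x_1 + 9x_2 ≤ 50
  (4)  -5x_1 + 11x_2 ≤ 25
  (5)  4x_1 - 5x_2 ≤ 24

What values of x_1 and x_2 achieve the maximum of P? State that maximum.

x_1 = 389/19, x_2 = 220/19, maximum P = 5143/19

Vertices and P = 7x_1 + 11x_2:
  (153/86, 265/86) → P = 1993/43
  (211/46, -26/23) → P = 905/46
  (389/19, 220/19) → P = 5143/19

At the optimal vertex, -5x_1 + 11x_2 = 25 and 4x_1 - 5x_2 = 24.
Solving simultaneously gives x_1 = 389/19, x_2 = 220/19.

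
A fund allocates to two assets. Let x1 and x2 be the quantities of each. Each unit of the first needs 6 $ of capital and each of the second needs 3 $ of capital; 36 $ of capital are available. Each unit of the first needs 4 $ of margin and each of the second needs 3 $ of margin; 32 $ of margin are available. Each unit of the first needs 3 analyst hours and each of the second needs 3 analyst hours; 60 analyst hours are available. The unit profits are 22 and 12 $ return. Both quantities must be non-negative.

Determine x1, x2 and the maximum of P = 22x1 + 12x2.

x1 = 2, x2 = 8, maximum P = 140

Corner points and P = 22x1 + 12x2:
  (0, 0) → P = 0
  (0, 32/3) → P = 128
  (6, 0) → P = 132
  (2, 8) → P = 140

At the optimal vertex, 6x1 + 3x2 = 36 and 4x1 + 3x2 = 32.
Solving simultaneously gives x1 = 2, x2 = 8.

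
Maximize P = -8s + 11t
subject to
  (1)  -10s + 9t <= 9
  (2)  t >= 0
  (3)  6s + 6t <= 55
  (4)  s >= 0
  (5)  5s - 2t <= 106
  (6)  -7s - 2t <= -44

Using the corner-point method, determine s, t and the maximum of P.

s = 77/15, t = 121/30, maximum P = 33/10

Feasible corners and P = -8s + 11t:
  (55/6, 0) → P = -220/3
  (44/7, 0) → P = -352/7
  (77/15, 121/30) → P = 33/10

The optimum lies where 6s + 6t = 55 and -7s - 2t = -44.
Solving simultaneously gives s = 77/15, t = 121/30.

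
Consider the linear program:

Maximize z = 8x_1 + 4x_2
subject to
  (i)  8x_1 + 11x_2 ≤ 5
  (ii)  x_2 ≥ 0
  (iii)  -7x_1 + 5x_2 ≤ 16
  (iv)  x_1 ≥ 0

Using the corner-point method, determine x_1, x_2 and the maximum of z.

The binding constraints are 8x_1 + 11x_2 = 5 and x_2 = 0.
Solving simultaneously gives x_1 = 5/8, x_2 = 0.

x_1 = 5/8, x_2 = 0, maximum z = 5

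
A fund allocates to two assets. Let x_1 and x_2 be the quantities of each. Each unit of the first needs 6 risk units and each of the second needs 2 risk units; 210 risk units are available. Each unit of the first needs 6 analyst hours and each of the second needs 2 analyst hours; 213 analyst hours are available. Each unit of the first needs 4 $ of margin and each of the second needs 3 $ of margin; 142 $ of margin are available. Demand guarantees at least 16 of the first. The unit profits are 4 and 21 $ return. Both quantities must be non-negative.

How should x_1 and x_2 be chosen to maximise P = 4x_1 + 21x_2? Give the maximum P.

Vertices and P = 4x_1 + 21x_2:
  (35, 0) → P = 140
  (16, 0) → P = 64
  (173/5, 6/5) → P = 818/5
  (16, 26) → P = 610

x_1 = 16, x_2 = 26, maximum P = 610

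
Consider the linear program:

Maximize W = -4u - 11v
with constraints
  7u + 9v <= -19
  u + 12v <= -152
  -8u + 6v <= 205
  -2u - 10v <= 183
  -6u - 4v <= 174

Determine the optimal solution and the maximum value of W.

Extreme points and W = -4u - 11v:
  (76/5, -209/15) → W = 1387/15
  (1457/52, -1243/52) → W = 7845/52
  (-370/17, -369/34) → W = 7019/34
  (-252/13, -375/26) → W = 6141/26

The binding constraints are -2u - 10v = 183 and -6u - 4v = 174.
Solving simultaneously gives u = -252/13, v = -375/26.

u = -252/13, v = -375/26, maximum W = 6141/26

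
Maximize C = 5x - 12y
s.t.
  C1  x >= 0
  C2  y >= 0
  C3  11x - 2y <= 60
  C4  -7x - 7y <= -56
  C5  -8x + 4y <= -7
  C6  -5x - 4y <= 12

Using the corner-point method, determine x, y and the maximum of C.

Corner points and C = 5x - 12y:
  (76/13, 28/13) → C = 44/13
  (113/14, 403/28) → C = -1853/14
  (13/4, 19/4) → C = -163/4

x = 76/13, y = 28/13, maximum C = 44/13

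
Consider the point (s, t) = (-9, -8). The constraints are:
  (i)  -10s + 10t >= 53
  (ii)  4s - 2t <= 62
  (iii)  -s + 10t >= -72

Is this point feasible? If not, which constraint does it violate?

Constraint (i): -10s + 10t = 10, which is not ≥ 53. All other constraints are satisfied.

not feasible — violates (i)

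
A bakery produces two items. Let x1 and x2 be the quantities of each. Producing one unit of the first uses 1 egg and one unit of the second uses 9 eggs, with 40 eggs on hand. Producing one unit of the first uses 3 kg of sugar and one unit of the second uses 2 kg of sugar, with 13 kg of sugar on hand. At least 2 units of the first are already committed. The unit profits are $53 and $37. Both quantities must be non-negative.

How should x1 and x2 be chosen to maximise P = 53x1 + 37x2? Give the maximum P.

At the optimal vertex, 3x1 + 2x2 = 13 and x1 = 2.
Solving simultaneously gives x1 = 2, x2 = 7/2.

x1 = 2, x2 = 7/2, maximum P = 471/2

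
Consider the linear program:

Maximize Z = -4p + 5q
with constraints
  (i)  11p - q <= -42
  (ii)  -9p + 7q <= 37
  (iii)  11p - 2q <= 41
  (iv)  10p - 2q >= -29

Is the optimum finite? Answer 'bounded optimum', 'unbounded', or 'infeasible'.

bounded optimum

Extreme points and Z = -4p + 5q:
  (-125/11, -83) → Z = -4065/11
  (-55/12, -101/12) → Z = -95/4
The feasible region has finitely many vertices and no improving ray; the maximum is -95/4 at (-55/12, -101/12).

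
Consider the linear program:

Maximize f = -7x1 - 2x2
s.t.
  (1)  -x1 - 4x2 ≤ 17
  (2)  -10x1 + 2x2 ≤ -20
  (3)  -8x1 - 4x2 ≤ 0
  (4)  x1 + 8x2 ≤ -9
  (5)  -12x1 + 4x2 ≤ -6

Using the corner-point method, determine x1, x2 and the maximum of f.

Feasible corners and f = -7x1 - 2x2:
  (17/7, -34/7) → f = -51/7
  (10/7, -20/7) → f = -30/7
  (71/41, -55/41) → f = -387/41
The feasible region is unbounded (it extends along (8, -1), (4, -1)), but f strictly decreases along every unbounded feasible direction, so there is no improving ray and the maximum is attained at a vertex.

x1 = 10/7, x2 = -20/7, maximum f = -30/7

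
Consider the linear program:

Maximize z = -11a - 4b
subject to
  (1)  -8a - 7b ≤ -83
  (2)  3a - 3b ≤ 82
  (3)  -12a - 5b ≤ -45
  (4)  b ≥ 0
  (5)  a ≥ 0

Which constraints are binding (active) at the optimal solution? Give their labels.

(1) and (5)

Corner points and z = -11a - 4b:
  (83/8, 0) → z = -913/8
  (0, 83/7) → z = -332/7
  (82/3, 0) → z = -902/3
The feasible region is unbounded (it extends along (0, 1), (1, 1)), but z strictly decreases along every unbounded feasible direction, so there is no improving ray and the maximum is attained at a vertex.

The maximum is at (0, 83/7). Substituting into each constraint, equality holds for (1) and (5); the remaining constraints have slack.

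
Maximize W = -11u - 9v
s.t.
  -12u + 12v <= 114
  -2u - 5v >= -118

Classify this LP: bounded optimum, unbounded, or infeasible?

unbounded

From the feasible point (141/14, 137/7), moving in the direction (-12, -12) keeps every constraint satisfied while W increases without bound.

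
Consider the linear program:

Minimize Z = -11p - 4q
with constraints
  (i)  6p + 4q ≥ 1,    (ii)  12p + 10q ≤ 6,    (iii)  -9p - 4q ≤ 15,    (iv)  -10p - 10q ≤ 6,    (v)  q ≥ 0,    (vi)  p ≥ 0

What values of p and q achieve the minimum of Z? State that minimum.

p = 1/2, q = 0, minimum Z = -11/2

Corner points and Z = -11p - 4q:
  (1/6, 0) → Z = -11/6
  (0, 1/4) → Z = -1
  (1/2, 0) → Z = -11/2
  (0, 3/5) → Z = -12/5

The optimum lies where 12p + 10q = 6 and q = 0.
Solving simultaneously gives p = 1/2, q = 0.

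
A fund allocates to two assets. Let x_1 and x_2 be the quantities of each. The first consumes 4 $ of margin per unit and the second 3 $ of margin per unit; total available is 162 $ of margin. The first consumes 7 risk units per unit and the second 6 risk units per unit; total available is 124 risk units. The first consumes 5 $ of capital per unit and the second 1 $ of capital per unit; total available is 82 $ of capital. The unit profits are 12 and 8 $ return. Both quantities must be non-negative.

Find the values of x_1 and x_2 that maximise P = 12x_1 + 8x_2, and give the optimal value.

x_1 = 16, x_2 = 2, maximum P = 208

Extreme points and P = 12x_1 + 8x_2:
  (0, 0) → P = 0
  (0, 62/3) → P = 496/3
  (82/5, 0) → P = 984/5
  (16, 2) → P = 208

The binding constraints are 7x_1 + 6x_2 = 124 and 5x_1 + x_2 = 82.
Solving simultaneously gives x_1 = 16, x_2 = 2.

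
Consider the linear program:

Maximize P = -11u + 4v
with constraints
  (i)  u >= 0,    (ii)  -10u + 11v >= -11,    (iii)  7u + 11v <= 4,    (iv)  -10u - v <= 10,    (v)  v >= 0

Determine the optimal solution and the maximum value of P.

u = 0, v = 4/11, maximum P = 16/11

Extreme points and P = -11u + 4v:
  (0, 4/11) → P = 16/11
  (0, 0) → P = 0
  (4/7, 0) → P = -44/7

At the optimal vertex, u = 0 and 7u + 11v = 4.
Solving simultaneously gives u = 0, v = 4/11.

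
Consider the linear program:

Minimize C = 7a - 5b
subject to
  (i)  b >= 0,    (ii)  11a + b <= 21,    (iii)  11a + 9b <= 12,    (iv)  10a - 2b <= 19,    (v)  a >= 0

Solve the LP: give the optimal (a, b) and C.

Extreme points and C = 7a - 5b:
  (12/11, 0) → C = 84/11
  (0, 0) → C = 0
  (0, 4/3) → C = -20/3

The optimum lies where 11a + 9b = 12 and a = 0.
Solving simultaneously gives a = 0, b = 4/3.

a = 0, b = 4/3, minimum C = -20/3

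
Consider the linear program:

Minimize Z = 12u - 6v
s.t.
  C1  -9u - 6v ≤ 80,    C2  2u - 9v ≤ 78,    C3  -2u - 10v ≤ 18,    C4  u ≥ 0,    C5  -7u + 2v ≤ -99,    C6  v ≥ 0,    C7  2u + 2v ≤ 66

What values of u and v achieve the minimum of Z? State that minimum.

u = 55/3, v = 44/3, minimum Z = 132

Extreme points and Z = 12u - 6v:
  (99/7, 0) → Z = 1188/7
  (55/3, 44/3) → Z = 132
  (33, 0) → Z = 396

The binding constraints are -7u + 2v = -99 and 2u + 2v = 66.
Solving simultaneously gives u = 55/3, v = 44/3.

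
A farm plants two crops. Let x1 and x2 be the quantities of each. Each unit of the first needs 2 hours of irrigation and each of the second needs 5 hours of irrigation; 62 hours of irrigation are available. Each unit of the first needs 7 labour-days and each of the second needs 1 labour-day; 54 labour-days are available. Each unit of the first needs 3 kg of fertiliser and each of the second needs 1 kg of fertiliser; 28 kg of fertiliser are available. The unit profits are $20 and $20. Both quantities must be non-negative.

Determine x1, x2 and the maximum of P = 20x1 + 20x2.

x1 = 6, x2 = 10, maximum P = 320

Extreme points and P = 20x1 + 20x2:
  (0, 0) → P = 0
  (0, 62/5) → P = 248
  (54/7, 0) → P = 1080/7
  (6, 10) → P = 320
  (13/2, 17/2) → P = 300

The optimum lies where 2x1 + 5x2 = 62 and 3x1 + x2 = 28.
Solving simultaneously gives x1 = 6, x2 = 10.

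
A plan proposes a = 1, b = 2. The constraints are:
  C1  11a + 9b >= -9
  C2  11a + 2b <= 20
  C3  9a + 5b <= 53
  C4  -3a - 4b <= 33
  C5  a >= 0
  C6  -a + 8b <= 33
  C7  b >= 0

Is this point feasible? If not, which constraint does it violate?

C1: 29 ≥ -9 ✓
C2: 15 ≤ 20 ✓
C3: 19 ≤ 53 ✓
C4: -11 ≤ 33 ✓
C5: 1 ≥ 0 ✓
C6: 15 ≤ 33 ✓
C7: 2 ≥ 0 ✓

feasible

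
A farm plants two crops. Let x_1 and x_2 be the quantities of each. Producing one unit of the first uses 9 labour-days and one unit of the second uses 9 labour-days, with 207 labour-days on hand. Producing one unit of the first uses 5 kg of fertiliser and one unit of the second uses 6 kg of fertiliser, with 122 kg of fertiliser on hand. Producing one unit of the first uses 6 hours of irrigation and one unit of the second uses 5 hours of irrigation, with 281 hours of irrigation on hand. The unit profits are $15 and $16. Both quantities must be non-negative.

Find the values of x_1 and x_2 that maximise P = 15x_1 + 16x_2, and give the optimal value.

Feasible corners and P = 15x_1 + 16x_2:
  (0, 0) → P = 0
  (0, 61/3) → P = 976/3
  (23, 0) → P = 345
  (16, 7) → P = 352

x_1 = 16, x_2 = 7, maximum P = 352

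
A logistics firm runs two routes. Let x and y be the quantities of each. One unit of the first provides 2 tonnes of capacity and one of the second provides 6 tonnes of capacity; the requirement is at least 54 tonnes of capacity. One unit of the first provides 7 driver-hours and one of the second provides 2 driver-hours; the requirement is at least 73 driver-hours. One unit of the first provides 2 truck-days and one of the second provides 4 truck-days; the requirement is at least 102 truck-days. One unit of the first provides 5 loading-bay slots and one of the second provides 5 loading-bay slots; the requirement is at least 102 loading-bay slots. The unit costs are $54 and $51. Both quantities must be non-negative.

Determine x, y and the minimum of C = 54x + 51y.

x = 11/3, y = 71/3, minimum C = 1405

The feasible region is unbounded (it extends along (0, 1), (1, 0)), but C strictly increases along every unbounded feasible direction, so there is no improving ray and the minimum is attained at a vertex.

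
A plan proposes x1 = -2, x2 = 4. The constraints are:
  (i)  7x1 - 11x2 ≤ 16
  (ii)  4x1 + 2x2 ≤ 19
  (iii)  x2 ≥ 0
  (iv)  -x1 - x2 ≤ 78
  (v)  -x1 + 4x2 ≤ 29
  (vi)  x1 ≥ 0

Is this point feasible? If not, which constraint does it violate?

not feasible — violates (vi)

Constraint (vi): x1 = -2, which is not ≥ 0. All other constraints are satisfied.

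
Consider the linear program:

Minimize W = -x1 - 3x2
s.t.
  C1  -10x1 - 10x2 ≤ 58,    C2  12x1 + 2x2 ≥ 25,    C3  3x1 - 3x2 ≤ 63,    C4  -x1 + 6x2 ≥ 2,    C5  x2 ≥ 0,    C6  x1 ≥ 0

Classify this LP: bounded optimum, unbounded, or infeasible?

From the feasible point (73/37, 49/74), moving in the direction (0, 1) keeps every constraint satisfied while W decreases without bound.

unbounded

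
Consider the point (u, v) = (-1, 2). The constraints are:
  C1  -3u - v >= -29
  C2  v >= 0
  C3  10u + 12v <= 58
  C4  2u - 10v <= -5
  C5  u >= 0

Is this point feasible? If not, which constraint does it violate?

Constraint C5: u = -1, which is not ≥ 0. All other constraints are satisfied.

not feasible — violates C5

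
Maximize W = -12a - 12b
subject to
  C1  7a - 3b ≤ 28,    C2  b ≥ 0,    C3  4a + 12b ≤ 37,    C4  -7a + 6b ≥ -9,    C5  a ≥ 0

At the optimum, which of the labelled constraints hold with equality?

C2 and C5

Extreme points and W = -12a - 12b:
  (9/7, 0) → W = -108/7
  (0, 0) → W = 0
  (55/18, 223/108) → W = -553/9
  (0, 37/12) → W = -37

The maximum is at (0, 0). Substituting into each constraint, equality holds for C2 and C5; the remaining constraints have slack.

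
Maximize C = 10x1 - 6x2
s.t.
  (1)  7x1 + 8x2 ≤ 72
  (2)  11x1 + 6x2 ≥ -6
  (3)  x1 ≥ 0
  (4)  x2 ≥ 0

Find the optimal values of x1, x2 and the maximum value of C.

x1 = 72/7, x2 = 0, maximum C = 720/7

Extreme points and C = 10x1 - 6x2:
  (0, 9) → C = -54
  (72/7, 0) → C = 720/7
  (0, 0) → C = 0

At the optimal vertex, 7x1 + 8x2 = 72 and x2 = 0.
Solving simultaneously gives x1 = 72/7, x2 = 0.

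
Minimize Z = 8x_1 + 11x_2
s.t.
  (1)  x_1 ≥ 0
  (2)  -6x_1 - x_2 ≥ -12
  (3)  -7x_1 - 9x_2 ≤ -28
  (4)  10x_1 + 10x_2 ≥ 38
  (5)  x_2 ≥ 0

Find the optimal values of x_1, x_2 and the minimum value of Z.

x_1 = 41/25, x_2 = 54/25, minimum Z = 922/25

Vertices and Z = 8x_1 + 11x_2:
  (0, 12) → Z = 132
  (0, 19/5) → Z = 209/5
  (41/25, 54/25) → Z = 922/25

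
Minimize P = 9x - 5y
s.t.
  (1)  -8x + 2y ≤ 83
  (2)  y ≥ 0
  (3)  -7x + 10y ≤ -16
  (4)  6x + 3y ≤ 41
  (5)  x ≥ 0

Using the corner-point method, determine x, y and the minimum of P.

Vertices and P = 9x - 5y:
  (16/7, 0) → P = 144/7
  (41/6, 0) → P = 123/2
  (458/81, 191/81) → P = 3167/81

x = 16/7, y = 0, minimum P = 144/7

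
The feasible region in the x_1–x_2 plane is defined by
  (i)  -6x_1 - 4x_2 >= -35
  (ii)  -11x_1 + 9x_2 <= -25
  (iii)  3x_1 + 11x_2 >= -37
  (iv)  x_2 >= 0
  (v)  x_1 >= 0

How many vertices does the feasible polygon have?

The feasible vertices (each the meet of two boundaries and inside every other half-plane) are:
  (415/98, 235/98)
  (35/6, 0)
  (25/11, 0)

3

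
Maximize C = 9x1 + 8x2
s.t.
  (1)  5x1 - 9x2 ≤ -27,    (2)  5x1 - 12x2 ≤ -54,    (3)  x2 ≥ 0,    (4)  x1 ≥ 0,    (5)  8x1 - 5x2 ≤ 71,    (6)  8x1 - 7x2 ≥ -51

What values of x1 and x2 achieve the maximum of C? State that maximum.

x1 = 47, x2 = 61, maximum C = 911

Extreme points and C = 9x1 + 8x2:
  (54/5, 9) → C = 846/5
  (774/47, 571/47) → C = 11534/47
  (0, 9/2) → C = 36
  (0, 51/7) → C = 408/7
  (47, 61) → C = 911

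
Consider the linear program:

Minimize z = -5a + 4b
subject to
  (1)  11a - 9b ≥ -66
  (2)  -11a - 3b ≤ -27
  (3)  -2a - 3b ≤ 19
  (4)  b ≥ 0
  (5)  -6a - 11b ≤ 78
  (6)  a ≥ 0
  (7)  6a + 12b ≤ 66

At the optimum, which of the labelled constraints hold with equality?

(4) and (7)

Extreme points and z = -5a + 4b:
  (27/11, 0) → z = -135/11
  (21/19, 94/19) → z = 271/19
  (11, 0) → z = -55

The minimum is at (11, 0). Substituting into each constraint, equality holds for (4) and (7); the remaining constraints have slack.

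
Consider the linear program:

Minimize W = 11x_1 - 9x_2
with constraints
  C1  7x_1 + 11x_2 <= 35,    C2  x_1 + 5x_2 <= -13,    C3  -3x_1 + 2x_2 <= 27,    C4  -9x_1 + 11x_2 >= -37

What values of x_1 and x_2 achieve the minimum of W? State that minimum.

Extreme points and W = 11x_1 - 9x_2:
  (-161/17, -12/17) → W = -1663/17
  (3/4, -11/4) → W = 33
  (-371/15, -118/5) → W = -179/3

The optimum lies where x_1 + 5x_2 = -13 and -3x_1 + 2x_2 = 27.
Solving simultaneously gives x_1 = -161/17, x_2 = -12/17.

x_1 = -161/17, x_2 = -12/17, minimum W = -1663/17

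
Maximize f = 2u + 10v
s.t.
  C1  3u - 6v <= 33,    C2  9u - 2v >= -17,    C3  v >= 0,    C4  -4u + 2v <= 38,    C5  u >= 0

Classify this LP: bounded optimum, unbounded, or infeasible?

From the feasible point (11, 0), moving in the direction (2, 4) keeps every constraint satisfied while f increases without bound.

unbounded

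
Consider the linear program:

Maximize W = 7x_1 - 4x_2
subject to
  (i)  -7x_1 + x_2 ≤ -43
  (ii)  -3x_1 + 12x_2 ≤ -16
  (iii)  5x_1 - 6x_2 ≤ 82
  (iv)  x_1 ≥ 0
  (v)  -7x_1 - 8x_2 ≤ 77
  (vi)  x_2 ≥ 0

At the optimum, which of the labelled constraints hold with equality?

Vertices and W = 7x_1 - 4x_2:
  (500/81, 17/81) → W = 1144/27
  (43/7, 0) → W = 43
  (148/7, 83/21) → W = 2776/21
  (82/5, 0) → W = 574/5

The maximum is at (148/7, 83/21). Substituting into each constraint, equality holds for (ii) and (iii); the remaining constraints have slack.

(ii) and (iii)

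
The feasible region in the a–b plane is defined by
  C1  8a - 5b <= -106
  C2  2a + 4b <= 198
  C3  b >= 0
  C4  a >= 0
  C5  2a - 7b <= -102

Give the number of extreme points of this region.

Of the 10 pairwise boundary intersections, those satisfying every inequality are:
  (283/21, 898/21)
  (0, 106/5)
  (0, 99/2)

3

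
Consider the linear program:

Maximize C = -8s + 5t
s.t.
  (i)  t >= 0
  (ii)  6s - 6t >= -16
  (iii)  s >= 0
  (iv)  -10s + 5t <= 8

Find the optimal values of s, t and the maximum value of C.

s = 16/15, t = 56/15, maximum C = 152/15

Feasible corners and C = -8s + 5t:
  (0, 0) → C = 0
  (16/15, 56/15) → C = 152/15
  (0, 8/5) → C = 8
The feasible region is unbounded (it extends along (1, 1), (1, 0)), but C strictly decreases along every unbounded feasible direction, so there is no improving ray and the maximum is attained at a vertex.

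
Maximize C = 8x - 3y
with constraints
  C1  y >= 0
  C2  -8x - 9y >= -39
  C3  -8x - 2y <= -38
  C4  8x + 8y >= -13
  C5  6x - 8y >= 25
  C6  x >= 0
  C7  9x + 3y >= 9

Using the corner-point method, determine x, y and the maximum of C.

x = 39/8, y = 0, maximum C = 39

Extreme points and C = 8x - 3y:
  (39/8, 0) → C = 39
  (19/4, 0) → C = 38
  (33/7, 1/7) → C = 261/7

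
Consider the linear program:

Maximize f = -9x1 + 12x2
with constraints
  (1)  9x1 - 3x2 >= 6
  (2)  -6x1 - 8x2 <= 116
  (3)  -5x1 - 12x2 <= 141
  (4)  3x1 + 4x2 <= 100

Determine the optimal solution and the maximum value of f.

x1 = 36/5, x2 = 98/5, maximum f = 852/5

Feasible corners and f = -9x1 + 12x2:
  (-117/41, -433/41) → f = -4143/41
  (36/5, 98/5) → f = 852/5
  (441/4, -923/16) → f = -3369/2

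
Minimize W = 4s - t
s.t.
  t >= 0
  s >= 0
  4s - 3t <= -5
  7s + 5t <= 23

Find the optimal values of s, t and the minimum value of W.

s = 0, t = 23/5, minimum W = -23/5

Extreme points and W = 4s - t:
  (0, 5/3) → W = -5/3
  (0, 23/5) → W = -23/5
  (44/41, 127/41) → W = 49/41

The binding constraints are s = 0 and 7s + 5t = 23.
Solving simultaneously gives s = 0, t = 23/5.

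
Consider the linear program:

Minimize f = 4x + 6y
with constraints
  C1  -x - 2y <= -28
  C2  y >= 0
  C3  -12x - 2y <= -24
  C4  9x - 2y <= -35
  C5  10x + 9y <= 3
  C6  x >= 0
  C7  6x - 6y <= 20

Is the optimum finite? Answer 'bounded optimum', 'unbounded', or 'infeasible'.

The boundaries 9x - 2y = -35 and x = 0 meet at (0, 35/2), but that point violates 10x + 9y ≤ 3. Every candidate vertex is excluded by some other constraint, so the feasible region is empty.

infeasible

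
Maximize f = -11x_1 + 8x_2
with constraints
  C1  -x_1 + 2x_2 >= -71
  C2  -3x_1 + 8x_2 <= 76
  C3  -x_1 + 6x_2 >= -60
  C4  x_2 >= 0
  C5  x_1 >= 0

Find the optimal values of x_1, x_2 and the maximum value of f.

The optimum lies where -3x_1 + 8x_2 = 76 and x_1 = 0.
Solving simultaneously gives x_1 = 0, x_2 = 19/2.

x_1 = 0, x_2 = 19/2, maximum f = 76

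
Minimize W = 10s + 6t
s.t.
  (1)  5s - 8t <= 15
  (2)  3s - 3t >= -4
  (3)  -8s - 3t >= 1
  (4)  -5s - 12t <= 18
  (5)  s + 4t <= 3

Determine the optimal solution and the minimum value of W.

s = -2, t = -2/3, minimum W = -24

At the optimal vertex, 3s - 3t = -4 and -5s - 12t = 18.
Solving simultaneously gives s = -2, t = -2/3.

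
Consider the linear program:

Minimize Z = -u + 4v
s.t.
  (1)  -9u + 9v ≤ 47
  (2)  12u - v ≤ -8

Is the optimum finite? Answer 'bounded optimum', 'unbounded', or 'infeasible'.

unbounded

From the feasible point (-25/99, 164/33), moving in the direction (-1, -12) keeps every constraint satisfied while Z decreases without bound.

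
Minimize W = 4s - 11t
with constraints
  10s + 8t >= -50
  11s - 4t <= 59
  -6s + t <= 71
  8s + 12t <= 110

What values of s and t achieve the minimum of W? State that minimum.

s = -371/40, t = 307/20, minimum W = -4119/20

Extreme points and W = 4s - 11t:
  (17/8, -285/32) → W = 3407/32
  (-309/29, 205/29) → W = -3491/29
  (7, 9/2) → W = -43/2
  (-371/40, 307/20) → W = -4119/20

The binding constraints are -6s + t = 71 and 8s + 12t = 110.
Solving simultaneously gives s = -371/40, t = 307/20.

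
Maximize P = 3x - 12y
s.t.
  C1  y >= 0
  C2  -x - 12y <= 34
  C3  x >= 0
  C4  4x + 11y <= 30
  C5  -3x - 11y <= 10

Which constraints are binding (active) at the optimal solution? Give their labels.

C1 and C4

Extreme points and P = 3x - 12y:
  (0, 0) → P = 0
  (15/2, 0) → P = 45/2
  (0, 30/11) → P = -360/11

The maximum is at (15/2, 0). Substituting into each constraint, equality holds for C1 and C4; the remaining constraints have slack.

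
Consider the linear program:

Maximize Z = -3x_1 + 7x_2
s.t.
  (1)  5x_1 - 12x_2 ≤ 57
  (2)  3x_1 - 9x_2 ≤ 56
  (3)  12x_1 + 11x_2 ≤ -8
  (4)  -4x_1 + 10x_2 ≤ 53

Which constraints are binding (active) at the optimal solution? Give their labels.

(2) and (4)

Vertices and Z = -3x_1 + 7x_2:
  (-53/3, -109/9) → Z = -286/9
  (531/199, -724/199) → Z = -6661/199
  (-1037/6, -383/6) → Z = 215/3
  (-663/164, 151/41) → Z = 6217/164

The maximum is at (-1037/6, -383/6). Substituting into each constraint, equality holds for (2) and (4); the remaining constraints have slack.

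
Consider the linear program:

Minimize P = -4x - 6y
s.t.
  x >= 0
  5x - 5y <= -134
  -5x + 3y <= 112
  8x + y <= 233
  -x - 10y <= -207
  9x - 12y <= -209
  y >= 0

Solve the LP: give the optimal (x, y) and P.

x = 587/29, y = 2061/29, minimum P = -14714/29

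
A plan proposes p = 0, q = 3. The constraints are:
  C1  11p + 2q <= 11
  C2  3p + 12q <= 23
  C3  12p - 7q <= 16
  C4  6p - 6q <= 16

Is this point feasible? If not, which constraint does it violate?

not feasible — violates C2

Constraint C2: 3p + 12q = 36, which is not ≤ 23. All other constraints are satisfied.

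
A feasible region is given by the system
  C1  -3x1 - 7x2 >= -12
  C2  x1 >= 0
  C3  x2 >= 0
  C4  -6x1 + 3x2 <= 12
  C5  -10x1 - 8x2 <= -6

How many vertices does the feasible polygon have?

4

Intersecting each pair of boundary lines and keeping only the points that satisfy every inequality leaves:
  (0, 12/7)
  (4, 0)
  (0, 3/4)
  (3/5, 0)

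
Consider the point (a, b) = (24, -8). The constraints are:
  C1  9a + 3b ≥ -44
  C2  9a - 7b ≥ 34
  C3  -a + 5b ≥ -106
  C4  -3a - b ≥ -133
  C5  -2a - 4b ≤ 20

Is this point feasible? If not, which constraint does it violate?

feasible

C1: 192 ≥ -44 ✓
C2: 272 ≥ 34 ✓
C3: -64 ≥ -106 ✓
C4: -64 ≥ -133 ✓
C5: -16 ≤ 20 ✓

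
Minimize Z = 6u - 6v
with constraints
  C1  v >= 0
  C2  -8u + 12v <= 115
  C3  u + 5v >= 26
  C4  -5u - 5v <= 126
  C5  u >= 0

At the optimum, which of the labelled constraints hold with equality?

C2 and C5

Feasible corners and Z = 6u - 6v:
  (26, 0) → Z = 156
  (0, 115/12) → Z = -115/2
  (0, 26/5) → Z = -156/5
The feasible region is unbounded (it extends along (1, 0), (3, 2)), but Z strictly increases along every unbounded feasible direction, so there is no improving ray and the minimum is attained at a vertex.

The minimum is at (0, 115/12). Substituting into each constraint, equality holds for C2 and C5; the remaining constraints have slack.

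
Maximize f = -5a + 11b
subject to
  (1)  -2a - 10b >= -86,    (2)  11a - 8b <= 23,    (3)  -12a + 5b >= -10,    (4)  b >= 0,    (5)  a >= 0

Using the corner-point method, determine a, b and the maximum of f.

Vertices and f = -5a + 11b:
  (53/13, 506/65) → f = 4241/65
  (0, 43/5) → f = 473/5
  (5/6, 0) → f = -25/6
  (0, 0) → f = 0

The binding constraints are -2a - 10b = -86 and a = 0.
Solving simultaneously gives a = 0, b = 43/5.

a = 0, b = 43/5, maximum f = 473/5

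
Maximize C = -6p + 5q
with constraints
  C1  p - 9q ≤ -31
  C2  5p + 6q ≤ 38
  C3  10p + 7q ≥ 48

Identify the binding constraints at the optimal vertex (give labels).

Feasible corners and C = -6p + 5q:
  (52/17, 193/51) → C = 29/51
  (215/97, 358/97) → C = 500/97
  (22/25, 28/5) → C = 568/25

The maximum is at (22/25, 28/5). Substituting into each constraint, equality holds for C2 and C3; the remaining constraints have slack.

C2 and C3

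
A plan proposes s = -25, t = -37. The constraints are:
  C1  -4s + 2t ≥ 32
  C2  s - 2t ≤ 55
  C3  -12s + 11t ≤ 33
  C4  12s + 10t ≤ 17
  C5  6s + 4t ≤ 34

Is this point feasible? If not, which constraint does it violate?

not feasible — violates C1

Constraint C1: -4s + 2t = 26, which is not ≥ 32. All other constraints are satisfied.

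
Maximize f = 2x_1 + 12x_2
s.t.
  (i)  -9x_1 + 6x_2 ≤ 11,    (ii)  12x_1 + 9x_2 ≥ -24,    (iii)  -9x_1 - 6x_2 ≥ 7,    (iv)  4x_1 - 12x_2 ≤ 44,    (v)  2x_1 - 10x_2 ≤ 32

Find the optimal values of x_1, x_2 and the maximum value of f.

x_1 = -1, x_2 = 1/3, maximum f = 2

Extreme points and f = 2x_1 + 12x_2:
  (-27/17, -28/51) → f = -166/17
  (-1, 1/3) → f = 2
  (8/23, -72/23) → f = -848/23
  (61/51, -151/51) → f = -1690/51

At the optimal vertex, -9x_1 + 6x_2 = 11 and -9x_1 - 6x_2 = 7.
Solving simultaneously gives x_1 = -1, x_2 = 1/3.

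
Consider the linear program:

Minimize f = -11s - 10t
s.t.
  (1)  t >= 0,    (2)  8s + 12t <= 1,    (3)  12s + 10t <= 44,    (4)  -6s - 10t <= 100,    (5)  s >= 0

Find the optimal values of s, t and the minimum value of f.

s = 1/8, t = 0, minimum f = -11/8

Vertices and f = -11s - 10t:
  (1/8, 0) → f = -11/8
  (0, 0) → f = 0
  (0, 1/12) → f = -5/6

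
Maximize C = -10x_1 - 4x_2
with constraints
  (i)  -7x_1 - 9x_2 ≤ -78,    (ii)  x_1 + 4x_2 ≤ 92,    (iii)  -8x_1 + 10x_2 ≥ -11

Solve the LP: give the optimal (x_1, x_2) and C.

x_1 = -516/19, x_2 = 566/19, maximum C = 2896/19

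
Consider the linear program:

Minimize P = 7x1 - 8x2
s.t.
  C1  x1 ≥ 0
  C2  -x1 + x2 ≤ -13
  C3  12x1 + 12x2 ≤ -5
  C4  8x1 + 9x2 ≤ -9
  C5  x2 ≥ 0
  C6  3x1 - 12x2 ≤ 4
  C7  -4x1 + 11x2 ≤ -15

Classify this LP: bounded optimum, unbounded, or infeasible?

infeasible

The boundaries 3x1 - 12x2 = 4 and -4x1 + 11x2 = -15 meet at (136/15, 29/15), but that point violates -x1 + x2 ≤ -13. Every candidate vertex is excluded by some other constraint, so the feasible region is empty.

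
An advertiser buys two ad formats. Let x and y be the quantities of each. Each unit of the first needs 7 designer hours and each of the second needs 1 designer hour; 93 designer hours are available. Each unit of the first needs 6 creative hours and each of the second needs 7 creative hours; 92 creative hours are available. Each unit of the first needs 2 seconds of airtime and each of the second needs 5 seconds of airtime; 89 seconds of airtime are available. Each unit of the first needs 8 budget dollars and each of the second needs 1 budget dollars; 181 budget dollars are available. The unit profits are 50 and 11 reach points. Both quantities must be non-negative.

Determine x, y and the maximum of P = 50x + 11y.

x = 13, y = 2, maximum P = 672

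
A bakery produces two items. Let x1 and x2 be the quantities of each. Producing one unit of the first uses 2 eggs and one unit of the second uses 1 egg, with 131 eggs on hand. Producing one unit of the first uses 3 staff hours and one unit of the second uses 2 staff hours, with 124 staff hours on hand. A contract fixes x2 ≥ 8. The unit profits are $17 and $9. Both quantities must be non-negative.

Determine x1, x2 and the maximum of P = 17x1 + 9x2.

x1 = 36, x2 = 8, maximum P = 684

Corner points and P = 17x1 + 9x2:
  (0, 62) → P = 558
  (0, 8) → P = 72
  (36, 8) → P = 684

The binding constraints are 3x1 + 2x2 = 124 and x2 = 8.
Solving simultaneously gives x1 = 36, x2 = 8.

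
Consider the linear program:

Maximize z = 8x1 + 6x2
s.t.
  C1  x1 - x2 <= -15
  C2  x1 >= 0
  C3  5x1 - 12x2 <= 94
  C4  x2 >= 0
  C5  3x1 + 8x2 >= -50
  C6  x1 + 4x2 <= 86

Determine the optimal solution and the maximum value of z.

x1 = 26/5, x2 = 101/5, maximum z = 814/5

Corner points and z = 8x1 + 6x2:
  (0, 15) → z = 90
  (26/5, 101/5) → z = 814/5
  (0, 43/2) → z = 129

The binding constraints are x1 - x2 = -15 and x1 + 4x2 = 86.
Solving simultaneously gives x1 = 26/5, x2 = 101/5.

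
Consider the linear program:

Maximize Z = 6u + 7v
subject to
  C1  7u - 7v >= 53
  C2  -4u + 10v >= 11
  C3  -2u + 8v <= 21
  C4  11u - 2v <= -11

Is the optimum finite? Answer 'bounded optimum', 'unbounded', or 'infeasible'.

The boundaries 7u - 7v = 53 and 11u - 2v = -11 meet at (-61/21, -220/21), but that point violates -4u + 10v ≥ 11. Every candidate vertex is excluded by some other constraint, so the feasible region is empty.

infeasible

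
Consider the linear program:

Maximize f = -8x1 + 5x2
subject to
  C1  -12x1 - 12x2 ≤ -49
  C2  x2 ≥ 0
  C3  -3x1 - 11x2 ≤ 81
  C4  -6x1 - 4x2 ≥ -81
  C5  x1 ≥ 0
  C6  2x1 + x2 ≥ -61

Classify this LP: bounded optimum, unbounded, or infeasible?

Corner points and f = -8x1 + 5x2:
  (49/12, 0) → f = -98/3
  (0, 49/12) → f = 245/12
  (27/2, 0) → f = -108
  (0, 81/4) → f = 405/4
The feasible region has finitely many vertices and no improving ray; the maximum is 405/4 at (0, 81/4).

bounded optimum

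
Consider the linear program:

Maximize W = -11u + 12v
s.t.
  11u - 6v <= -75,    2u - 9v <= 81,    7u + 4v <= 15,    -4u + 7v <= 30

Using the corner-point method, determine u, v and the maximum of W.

Feasible corners and W = -11u + 12v:
  (-387/29, -347/29) → W = 93/29
  (-345/53, 30/53) → W = 4155/53
  (-837/22, -192/11) → W = 4599/22

At the optimal vertex, 2u - 9v = 81 and -4u + 7v = 30.
Solving simultaneously gives u = -837/22, v = -192/11.

u = -837/22, v = -192/11, maximum W = 4599/22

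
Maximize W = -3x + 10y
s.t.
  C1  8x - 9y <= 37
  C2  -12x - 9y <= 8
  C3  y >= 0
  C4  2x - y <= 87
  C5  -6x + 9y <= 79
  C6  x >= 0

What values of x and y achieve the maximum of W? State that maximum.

Feasible corners and W = -3x + 10y:
  (37/8, 0) → W = -111/8
  (58, 427/9) → W = 2704/9
  (0, 0) → W = 0
  (0, 79/9) → W = 790/9

x = 58, y = 427/9, maximum W = 2704/9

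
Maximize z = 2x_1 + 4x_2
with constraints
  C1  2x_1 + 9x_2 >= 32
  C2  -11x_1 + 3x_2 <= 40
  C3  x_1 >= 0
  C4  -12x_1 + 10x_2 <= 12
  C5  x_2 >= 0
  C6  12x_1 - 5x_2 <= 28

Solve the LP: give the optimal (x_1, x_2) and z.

Extreme points and z = 2x_1 + 4x_2:
  (53/32, 51/16) → z = 257/16
  (206/59, 164/59) → z = 1068/59
  (17/3, 8) → z = 130/3

x_1 = 17/3, x_2 = 8, maximum z = 130/3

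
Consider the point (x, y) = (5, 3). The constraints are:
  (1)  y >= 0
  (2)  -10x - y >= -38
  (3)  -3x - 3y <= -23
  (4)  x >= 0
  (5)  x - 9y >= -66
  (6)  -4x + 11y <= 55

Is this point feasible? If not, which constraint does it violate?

Constraint (2): -10x - y = -53, which is not ≥ -38. All other constraints are satisfied.

not feasible — violates (2)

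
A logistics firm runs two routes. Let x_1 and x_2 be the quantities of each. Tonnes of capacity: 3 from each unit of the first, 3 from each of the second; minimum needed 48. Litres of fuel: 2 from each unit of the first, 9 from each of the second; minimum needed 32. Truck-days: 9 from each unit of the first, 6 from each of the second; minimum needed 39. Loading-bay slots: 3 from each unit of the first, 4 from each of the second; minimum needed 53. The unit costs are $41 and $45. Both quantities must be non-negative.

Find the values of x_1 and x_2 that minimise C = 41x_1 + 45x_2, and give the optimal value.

x_1 = 11, x_2 = 5, minimum C = 676

Extreme points and C = 41x_1 + 45x_2:
  (0, 16) → C = 720
  (53/3, 0) → C = 2173/3
  (11, 5) → C = 676
The feasible region is unbounded (it extends along (0, 1), (1, 0)), but C strictly increases along every unbounded feasible direction, so there is no improving ray and the minimum is attained at a vertex.

The binding constraints are 3x_1 + 3x_2 = 48 and 3x_1 + 4x_2 = 53.
Solving simultaneously gives x_1 = 11, x_2 = 5.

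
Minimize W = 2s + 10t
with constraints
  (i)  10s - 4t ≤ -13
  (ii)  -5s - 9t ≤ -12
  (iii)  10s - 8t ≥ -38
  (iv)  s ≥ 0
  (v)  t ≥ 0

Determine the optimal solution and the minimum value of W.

Extreme points and W = 2s + 10t:
  (6/5, 25/4) → W = 649/10
  (0, 13/4) → W = 65/2
  (0, 19/4) → W = 95/2

s = 0, t = 13/4, minimum W = 65/2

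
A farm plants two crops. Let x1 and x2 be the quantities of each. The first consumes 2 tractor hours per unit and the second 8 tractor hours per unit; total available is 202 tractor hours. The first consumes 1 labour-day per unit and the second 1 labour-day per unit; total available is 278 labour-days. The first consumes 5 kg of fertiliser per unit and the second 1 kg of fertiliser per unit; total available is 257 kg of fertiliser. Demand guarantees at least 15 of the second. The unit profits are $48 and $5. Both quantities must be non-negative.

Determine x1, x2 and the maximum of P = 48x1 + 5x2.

x1 = 41, x2 = 15, maximum P = 2043

Extreme points and P = 48x1 + 5x2:
  (0, 101/4) → P = 505/4
  (0, 15) → P = 75
  (41, 15) → P = 2043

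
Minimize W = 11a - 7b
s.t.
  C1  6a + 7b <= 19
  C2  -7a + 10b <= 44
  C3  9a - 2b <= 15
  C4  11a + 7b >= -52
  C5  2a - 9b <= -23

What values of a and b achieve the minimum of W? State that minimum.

Extreme points and W = 11a - 7b:
  (-118/109, 397/109) → W = -4077/109
  (5/34, 44/17) → W = -33/2
  (-166/43, 73/43) → W = -2337/43

a = -166/43, b = 73/43, minimum W = -2337/43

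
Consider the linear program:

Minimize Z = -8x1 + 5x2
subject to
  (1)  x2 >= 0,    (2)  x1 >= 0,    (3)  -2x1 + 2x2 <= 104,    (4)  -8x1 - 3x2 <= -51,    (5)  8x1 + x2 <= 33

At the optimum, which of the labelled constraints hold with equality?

Extreme points and Z = -8x1 + 5x2:
  (0, 17) → Z = 85
  (0, 33) → Z = 165
  (3, 9) → Z = 21

The minimum is at (3, 9). Substituting into each constraint, equality holds for (4) and (5); the remaining constraints have slack.

(4) and (5)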